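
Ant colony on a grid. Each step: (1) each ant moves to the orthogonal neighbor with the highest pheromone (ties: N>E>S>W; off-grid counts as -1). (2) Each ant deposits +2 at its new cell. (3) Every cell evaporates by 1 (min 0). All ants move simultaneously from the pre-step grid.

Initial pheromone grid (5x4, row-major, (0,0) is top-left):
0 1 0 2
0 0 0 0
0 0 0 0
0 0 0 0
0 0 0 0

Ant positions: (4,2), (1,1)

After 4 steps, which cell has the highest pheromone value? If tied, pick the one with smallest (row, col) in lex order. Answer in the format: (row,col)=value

Step 1: ant0:(4,2)->N->(3,2) | ant1:(1,1)->N->(0,1)
  grid max=2 at (0,1)
Step 2: ant0:(3,2)->N->(2,2) | ant1:(0,1)->E->(0,2)
  grid max=1 at (0,1)
Step 3: ant0:(2,2)->N->(1,2) | ant1:(0,2)->W->(0,1)
  grid max=2 at (0,1)
Step 4: ant0:(1,2)->N->(0,2) | ant1:(0,1)->E->(0,2)
  grid max=3 at (0,2)
Final grid:
  0 1 3 0
  0 0 0 0
  0 0 0 0
  0 0 0 0
  0 0 0 0
Max pheromone 3 at (0,2)

Answer: (0,2)=3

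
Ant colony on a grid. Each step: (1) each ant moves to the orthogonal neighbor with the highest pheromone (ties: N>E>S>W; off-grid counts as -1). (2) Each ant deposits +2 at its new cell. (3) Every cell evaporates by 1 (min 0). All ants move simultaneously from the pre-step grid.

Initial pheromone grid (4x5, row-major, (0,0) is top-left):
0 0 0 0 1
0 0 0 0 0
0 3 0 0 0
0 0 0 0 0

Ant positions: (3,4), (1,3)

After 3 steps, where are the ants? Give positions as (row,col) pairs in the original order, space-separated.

Step 1: ant0:(3,4)->N->(2,4) | ant1:(1,3)->N->(0,3)
  grid max=2 at (2,1)
Step 2: ant0:(2,4)->N->(1,4) | ant1:(0,3)->E->(0,4)
  grid max=1 at (0,4)
Step 3: ant0:(1,4)->N->(0,4) | ant1:(0,4)->S->(1,4)
  grid max=2 at (0,4)

(0,4) (1,4)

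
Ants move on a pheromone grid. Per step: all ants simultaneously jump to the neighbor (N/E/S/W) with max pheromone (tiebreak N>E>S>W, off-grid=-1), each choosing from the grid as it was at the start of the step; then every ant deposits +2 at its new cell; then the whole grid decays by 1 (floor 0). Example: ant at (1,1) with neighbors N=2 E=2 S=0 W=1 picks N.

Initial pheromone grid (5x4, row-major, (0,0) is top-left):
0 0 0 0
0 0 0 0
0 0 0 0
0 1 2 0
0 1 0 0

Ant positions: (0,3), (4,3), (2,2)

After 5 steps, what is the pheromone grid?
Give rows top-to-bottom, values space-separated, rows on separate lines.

After step 1: ants at (1,3),(3,3),(3,2)
  0 0 0 0
  0 0 0 1
  0 0 0 0
  0 0 3 1
  0 0 0 0
After step 2: ants at (0,3),(3,2),(3,3)
  0 0 0 1
  0 0 0 0
  0 0 0 0
  0 0 4 2
  0 0 0 0
After step 3: ants at (1,3),(3,3),(3,2)
  0 0 0 0
  0 0 0 1
  0 0 0 0
  0 0 5 3
  0 0 0 0
After step 4: ants at (0,3),(3,2),(3,3)
  0 0 0 1
  0 0 0 0
  0 0 0 0
  0 0 6 4
  0 0 0 0
After step 5: ants at (1,3),(3,3),(3,2)
  0 0 0 0
  0 0 0 1
  0 0 0 0
  0 0 7 5
  0 0 0 0

0 0 0 0
0 0 0 1
0 0 0 0
0 0 7 5
0 0 0 0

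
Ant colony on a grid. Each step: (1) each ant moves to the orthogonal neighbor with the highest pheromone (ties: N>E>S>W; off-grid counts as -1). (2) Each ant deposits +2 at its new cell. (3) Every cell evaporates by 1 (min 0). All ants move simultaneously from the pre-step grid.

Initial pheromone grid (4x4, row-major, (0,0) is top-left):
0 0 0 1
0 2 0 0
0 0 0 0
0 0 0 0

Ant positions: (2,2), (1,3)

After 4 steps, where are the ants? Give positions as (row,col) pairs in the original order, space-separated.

Step 1: ant0:(2,2)->N->(1,2) | ant1:(1,3)->N->(0,3)
  grid max=2 at (0,3)
Step 2: ant0:(1,2)->W->(1,1) | ant1:(0,3)->S->(1,3)
  grid max=2 at (1,1)
Step 3: ant0:(1,1)->N->(0,1) | ant1:(1,3)->N->(0,3)
  grid max=2 at (0,3)
Step 4: ant0:(0,1)->S->(1,1) | ant1:(0,3)->S->(1,3)
  grid max=2 at (1,1)

(1,1) (1,3)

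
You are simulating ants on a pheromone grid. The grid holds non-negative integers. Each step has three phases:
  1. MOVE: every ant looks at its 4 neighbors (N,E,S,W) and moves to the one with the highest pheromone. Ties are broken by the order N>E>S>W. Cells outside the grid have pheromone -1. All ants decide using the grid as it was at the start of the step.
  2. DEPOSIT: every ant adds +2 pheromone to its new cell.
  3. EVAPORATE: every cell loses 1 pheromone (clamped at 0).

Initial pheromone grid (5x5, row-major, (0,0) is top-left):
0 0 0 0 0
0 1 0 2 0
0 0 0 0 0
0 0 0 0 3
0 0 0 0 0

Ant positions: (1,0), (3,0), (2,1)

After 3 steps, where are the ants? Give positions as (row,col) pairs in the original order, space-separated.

Step 1: ant0:(1,0)->E->(1,1) | ant1:(3,0)->N->(2,0) | ant2:(2,1)->N->(1,1)
  grid max=4 at (1,1)
Step 2: ant0:(1,1)->N->(0,1) | ant1:(2,0)->N->(1,0) | ant2:(1,1)->N->(0,1)
  grid max=3 at (0,1)
Step 3: ant0:(0,1)->S->(1,1) | ant1:(1,0)->E->(1,1) | ant2:(0,1)->S->(1,1)
  grid max=8 at (1,1)

(1,1) (1,1) (1,1)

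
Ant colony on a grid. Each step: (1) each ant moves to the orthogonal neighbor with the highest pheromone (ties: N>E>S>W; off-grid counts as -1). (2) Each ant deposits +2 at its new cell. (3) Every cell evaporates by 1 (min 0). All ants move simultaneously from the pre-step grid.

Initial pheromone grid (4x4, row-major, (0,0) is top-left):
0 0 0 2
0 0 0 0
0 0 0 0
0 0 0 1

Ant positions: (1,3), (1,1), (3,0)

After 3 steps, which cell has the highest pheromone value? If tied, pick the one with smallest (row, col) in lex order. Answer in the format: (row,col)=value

Step 1: ant0:(1,3)->N->(0,3) | ant1:(1,1)->N->(0,1) | ant2:(3,0)->N->(2,0)
  grid max=3 at (0,3)
Step 2: ant0:(0,3)->S->(1,3) | ant1:(0,1)->E->(0,2) | ant2:(2,0)->N->(1,0)
  grid max=2 at (0,3)
Step 3: ant0:(1,3)->N->(0,3) | ant1:(0,2)->E->(0,3) | ant2:(1,0)->N->(0,0)
  grid max=5 at (0,3)
Final grid:
  1 0 0 5
  0 0 0 0
  0 0 0 0
  0 0 0 0
Max pheromone 5 at (0,3)

Answer: (0,3)=5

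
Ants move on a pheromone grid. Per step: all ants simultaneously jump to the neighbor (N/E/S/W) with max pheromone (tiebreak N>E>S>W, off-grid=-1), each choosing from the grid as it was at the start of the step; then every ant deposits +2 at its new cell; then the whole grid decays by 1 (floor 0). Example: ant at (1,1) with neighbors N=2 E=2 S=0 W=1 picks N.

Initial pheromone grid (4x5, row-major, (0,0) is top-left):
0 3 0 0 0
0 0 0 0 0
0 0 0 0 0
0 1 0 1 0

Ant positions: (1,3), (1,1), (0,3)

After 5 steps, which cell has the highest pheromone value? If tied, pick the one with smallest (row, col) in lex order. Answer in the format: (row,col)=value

Answer: (0,3)=7

Derivation:
Step 1: ant0:(1,3)->N->(0,3) | ant1:(1,1)->N->(0,1) | ant2:(0,3)->E->(0,4)
  grid max=4 at (0,1)
Step 2: ant0:(0,3)->E->(0,4) | ant1:(0,1)->E->(0,2) | ant2:(0,4)->W->(0,3)
  grid max=3 at (0,1)
Step 3: ant0:(0,4)->W->(0,3) | ant1:(0,2)->W->(0,1) | ant2:(0,3)->E->(0,4)
  grid max=4 at (0,1)
Step 4: ant0:(0,3)->E->(0,4) | ant1:(0,1)->E->(0,2) | ant2:(0,4)->W->(0,3)
  grid max=4 at (0,3)
Step 5: ant0:(0,4)->W->(0,3) | ant1:(0,2)->E->(0,3) | ant2:(0,3)->E->(0,4)
  grid max=7 at (0,3)
Final grid:
  0 2 0 7 5
  0 0 0 0 0
  0 0 0 0 0
  0 0 0 0 0
Max pheromone 7 at (0,3)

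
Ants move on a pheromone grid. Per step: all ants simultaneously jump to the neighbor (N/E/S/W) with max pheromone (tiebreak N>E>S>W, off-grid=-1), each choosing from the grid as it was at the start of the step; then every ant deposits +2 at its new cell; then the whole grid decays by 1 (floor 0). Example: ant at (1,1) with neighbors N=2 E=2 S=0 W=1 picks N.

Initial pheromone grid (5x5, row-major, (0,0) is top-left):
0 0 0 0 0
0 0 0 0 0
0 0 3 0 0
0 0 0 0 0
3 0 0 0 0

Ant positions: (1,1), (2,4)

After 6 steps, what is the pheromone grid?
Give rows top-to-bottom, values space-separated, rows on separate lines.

After step 1: ants at (0,1),(1,4)
  0 1 0 0 0
  0 0 0 0 1
  0 0 2 0 0
  0 0 0 0 0
  2 0 0 0 0
After step 2: ants at (0,2),(0,4)
  0 0 1 0 1
  0 0 0 0 0
  0 0 1 0 0
  0 0 0 0 0
  1 0 0 0 0
After step 3: ants at (0,3),(1,4)
  0 0 0 1 0
  0 0 0 0 1
  0 0 0 0 0
  0 0 0 0 0
  0 0 0 0 0
After step 4: ants at (0,4),(0,4)
  0 0 0 0 3
  0 0 0 0 0
  0 0 0 0 0
  0 0 0 0 0
  0 0 0 0 0
After step 5: ants at (1,4),(1,4)
  0 0 0 0 2
  0 0 0 0 3
  0 0 0 0 0
  0 0 0 0 0
  0 0 0 0 0
After step 6: ants at (0,4),(0,4)
  0 0 0 0 5
  0 0 0 0 2
  0 0 0 0 0
  0 0 0 0 0
  0 0 0 0 0

0 0 0 0 5
0 0 0 0 2
0 0 0 0 0
0 0 0 0 0
0 0 0 0 0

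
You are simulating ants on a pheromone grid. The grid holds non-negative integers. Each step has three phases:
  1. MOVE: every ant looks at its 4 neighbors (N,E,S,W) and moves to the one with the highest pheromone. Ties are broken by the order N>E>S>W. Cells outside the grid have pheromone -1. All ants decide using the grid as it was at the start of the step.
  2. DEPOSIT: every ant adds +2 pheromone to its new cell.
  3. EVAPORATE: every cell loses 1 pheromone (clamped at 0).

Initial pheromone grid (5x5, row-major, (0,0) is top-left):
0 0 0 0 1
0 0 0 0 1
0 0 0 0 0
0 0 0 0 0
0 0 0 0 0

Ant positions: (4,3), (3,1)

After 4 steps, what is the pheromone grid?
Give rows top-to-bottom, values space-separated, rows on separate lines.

After step 1: ants at (3,3),(2,1)
  0 0 0 0 0
  0 0 0 0 0
  0 1 0 0 0
  0 0 0 1 0
  0 0 0 0 0
After step 2: ants at (2,3),(1,1)
  0 0 0 0 0
  0 1 0 0 0
  0 0 0 1 0
  0 0 0 0 0
  0 0 0 0 0
After step 3: ants at (1,3),(0,1)
  0 1 0 0 0
  0 0 0 1 0
  0 0 0 0 0
  0 0 0 0 0
  0 0 0 0 0
After step 4: ants at (0,3),(0,2)
  0 0 1 1 0
  0 0 0 0 0
  0 0 0 0 0
  0 0 0 0 0
  0 0 0 0 0

0 0 1 1 0
0 0 0 0 0
0 0 0 0 0
0 0 0 0 0
0 0 0 0 0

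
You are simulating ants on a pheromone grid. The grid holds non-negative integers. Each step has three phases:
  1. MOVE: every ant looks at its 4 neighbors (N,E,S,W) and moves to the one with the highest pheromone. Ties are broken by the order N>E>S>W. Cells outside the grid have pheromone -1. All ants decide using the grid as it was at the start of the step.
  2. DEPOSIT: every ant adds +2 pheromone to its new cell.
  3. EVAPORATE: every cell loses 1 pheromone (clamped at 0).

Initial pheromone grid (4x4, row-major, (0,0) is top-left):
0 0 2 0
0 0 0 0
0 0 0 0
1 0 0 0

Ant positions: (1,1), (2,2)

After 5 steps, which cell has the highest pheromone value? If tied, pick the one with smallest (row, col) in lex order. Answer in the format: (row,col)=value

Step 1: ant0:(1,1)->N->(0,1) | ant1:(2,2)->N->(1,2)
  grid max=1 at (0,1)
Step 2: ant0:(0,1)->E->(0,2) | ant1:(1,2)->N->(0,2)
  grid max=4 at (0,2)
Step 3: ant0:(0,2)->E->(0,3) | ant1:(0,2)->E->(0,3)
  grid max=3 at (0,2)
Step 4: ant0:(0,3)->W->(0,2) | ant1:(0,3)->W->(0,2)
  grid max=6 at (0,2)
Step 5: ant0:(0,2)->E->(0,3) | ant1:(0,2)->E->(0,3)
  grid max=5 at (0,2)
Final grid:
  0 0 5 5
  0 0 0 0
  0 0 0 0
  0 0 0 0
Max pheromone 5 at (0,2)

Answer: (0,2)=5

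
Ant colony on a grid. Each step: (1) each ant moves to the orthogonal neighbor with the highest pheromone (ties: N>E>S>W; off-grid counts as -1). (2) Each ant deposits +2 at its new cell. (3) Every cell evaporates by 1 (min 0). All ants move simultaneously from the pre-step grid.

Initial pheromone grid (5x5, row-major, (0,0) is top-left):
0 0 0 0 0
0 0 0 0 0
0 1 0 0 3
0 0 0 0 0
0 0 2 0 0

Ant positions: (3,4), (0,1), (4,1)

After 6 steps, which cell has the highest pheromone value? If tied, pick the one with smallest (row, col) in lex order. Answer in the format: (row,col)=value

Step 1: ant0:(3,4)->N->(2,4) | ant1:(0,1)->E->(0,2) | ant2:(4,1)->E->(4,2)
  grid max=4 at (2,4)
Step 2: ant0:(2,4)->N->(1,4) | ant1:(0,2)->E->(0,3) | ant2:(4,2)->N->(3,2)
  grid max=3 at (2,4)
Step 3: ant0:(1,4)->S->(2,4) | ant1:(0,3)->E->(0,4) | ant2:(3,2)->S->(4,2)
  grid max=4 at (2,4)
Step 4: ant0:(2,4)->N->(1,4) | ant1:(0,4)->S->(1,4) | ant2:(4,2)->N->(3,2)
  grid max=3 at (1,4)
Step 5: ant0:(1,4)->S->(2,4) | ant1:(1,4)->S->(2,4) | ant2:(3,2)->S->(4,2)
  grid max=6 at (2,4)
Step 6: ant0:(2,4)->N->(1,4) | ant1:(2,4)->N->(1,4) | ant2:(4,2)->N->(3,2)
  grid max=5 at (1,4)
Final grid:
  0 0 0 0 0
  0 0 0 0 5
  0 0 0 0 5
  0 0 1 0 0
  0 0 2 0 0
Max pheromone 5 at (1,4)

Answer: (1,4)=5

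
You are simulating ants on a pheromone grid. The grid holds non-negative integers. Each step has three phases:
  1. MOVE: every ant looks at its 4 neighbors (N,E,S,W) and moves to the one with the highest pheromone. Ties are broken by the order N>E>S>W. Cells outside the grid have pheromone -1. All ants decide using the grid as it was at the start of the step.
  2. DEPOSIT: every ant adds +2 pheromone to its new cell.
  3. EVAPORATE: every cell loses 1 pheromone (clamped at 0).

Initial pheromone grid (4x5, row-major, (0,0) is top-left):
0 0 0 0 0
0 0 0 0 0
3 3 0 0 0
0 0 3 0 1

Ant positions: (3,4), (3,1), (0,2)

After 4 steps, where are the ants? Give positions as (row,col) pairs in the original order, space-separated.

Step 1: ant0:(3,4)->N->(2,4) | ant1:(3,1)->N->(2,1) | ant2:(0,2)->E->(0,3)
  grid max=4 at (2,1)
Step 2: ant0:(2,4)->N->(1,4) | ant1:(2,1)->W->(2,0) | ant2:(0,3)->E->(0,4)
  grid max=3 at (2,0)
Step 3: ant0:(1,4)->N->(0,4) | ant1:(2,0)->E->(2,1) | ant2:(0,4)->S->(1,4)
  grid max=4 at (2,1)
Step 4: ant0:(0,4)->S->(1,4) | ant1:(2,1)->W->(2,0) | ant2:(1,4)->N->(0,4)
  grid max=3 at (0,4)

(1,4) (2,0) (0,4)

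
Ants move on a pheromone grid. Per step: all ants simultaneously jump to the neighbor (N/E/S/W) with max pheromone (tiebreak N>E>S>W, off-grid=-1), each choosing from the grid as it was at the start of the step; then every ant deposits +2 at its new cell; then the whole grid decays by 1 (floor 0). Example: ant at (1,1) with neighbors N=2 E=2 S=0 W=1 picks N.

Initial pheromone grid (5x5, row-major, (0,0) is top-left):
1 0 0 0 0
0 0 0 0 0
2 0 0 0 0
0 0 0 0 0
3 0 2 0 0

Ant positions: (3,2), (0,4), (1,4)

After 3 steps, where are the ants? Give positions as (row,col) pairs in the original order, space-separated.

Step 1: ant0:(3,2)->S->(4,2) | ant1:(0,4)->S->(1,4) | ant2:(1,4)->N->(0,4)
  grid max=3 at (4,2)
Step 2: ant0:(4,2)->N->(3,2) | ant1:(1,4)->N->(0,4) | ant2:(0,4)->S->(1,4)
  grid max=2 at (0,4)
Step 3: ant0:(3,2)->S->(4,2) | ant1:(0,4)->S->(1,4) | ant2:(1,4)->N->(0,4)
  grid max=3 at (0,4)

(4,2) (1,4) (0,4)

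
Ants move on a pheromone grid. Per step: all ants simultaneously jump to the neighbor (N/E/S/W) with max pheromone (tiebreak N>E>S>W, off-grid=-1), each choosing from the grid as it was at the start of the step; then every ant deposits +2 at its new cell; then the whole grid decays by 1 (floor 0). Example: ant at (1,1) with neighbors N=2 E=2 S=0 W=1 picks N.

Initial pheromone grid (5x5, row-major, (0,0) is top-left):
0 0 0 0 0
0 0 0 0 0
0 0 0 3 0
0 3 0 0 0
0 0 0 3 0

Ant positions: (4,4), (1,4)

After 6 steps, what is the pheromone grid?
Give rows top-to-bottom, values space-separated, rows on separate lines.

After step 1: ants at (4,3),(0,4)
  0 0 0 0 1
  0 0 0 0 0
  0 0 0 2 0
  0 2 0 0 0
  0 0 0 4 0
After step 2: ants at (3,3),(1,4)
  0 0 0 0 0
  0 0 0 0 1
  0 0 0 1 0
  0 1 0 1 0
  0 0 0 3 0
After step 3: ants at (4,3),(0,4)
  0 0 0 0 1
  0 0 0 0 0
  0 0 0 0 0
  0 0 0 0 0
  0 0 0 4 0
After step 4: ants at (3,3),(1,4)
  0 0 0 0 0
  0 0 0 0 1
  0 0 0 0 0
  0 0 0 1 0
  0 0 0 3 0
After step 5: ants at (4,3),(0,4)
  0 0 0 0 1
  0 0 0 0 0
  0 0 0 0 0
  0 0 0 0 0
  0 0 0 4 0
After step 6: ants at (3,3),(1,4)
  0 0 0 0 0
  0 0 0 0 1
  0 0 0 0 0
  0 0 0 1 0
  0 0 0 3 0

0 0 0 0 0
0 0 0 0 1
0 0 0 0 0
0 0 0 1 0
0 0 0 3 0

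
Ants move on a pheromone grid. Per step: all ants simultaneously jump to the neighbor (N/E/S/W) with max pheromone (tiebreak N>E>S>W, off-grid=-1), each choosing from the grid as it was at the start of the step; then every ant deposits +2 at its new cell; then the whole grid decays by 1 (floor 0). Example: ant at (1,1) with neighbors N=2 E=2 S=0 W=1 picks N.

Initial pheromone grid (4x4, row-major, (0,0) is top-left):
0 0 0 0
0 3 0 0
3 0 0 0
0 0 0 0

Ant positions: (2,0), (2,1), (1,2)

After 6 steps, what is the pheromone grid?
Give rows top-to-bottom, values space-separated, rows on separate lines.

After step 1: ants at (1,0),(1,1),(1,1)
  0 0 0 0
  1 6 0 0
  2 0 0 0
  0 0 0 0
After step 2: ants at (1,1),(1,0),(1,0)
  0 0 0 0
  4 7 0 0
  1 0 0 0
  0 0 0 0
After step 3: ants at (1,0),(1,1),(1,1)
  0 0 0 0
  5 10 0 0
  0 0 0 0
  0 0 0 0
After step 4: ants at (1,1),(1,0),(1,0)
  0 0 0 0
  8 11 0 0
  0 0 0 0
  0 0 0 0
After step 5: ants at (1,0),(1,1),(1,1)
  0 0 0 0
  9 14 0 0
  0 0 0 0
  0 0 0 0
After step 6: ants at (1,1),(1,0),(1,0)
  0 0 0 0
  12 15 0 0
  0 0 0 0
  0 0 0 0

0 0 0 0
12 15 0 0
0 0 0 0
0 0 0 0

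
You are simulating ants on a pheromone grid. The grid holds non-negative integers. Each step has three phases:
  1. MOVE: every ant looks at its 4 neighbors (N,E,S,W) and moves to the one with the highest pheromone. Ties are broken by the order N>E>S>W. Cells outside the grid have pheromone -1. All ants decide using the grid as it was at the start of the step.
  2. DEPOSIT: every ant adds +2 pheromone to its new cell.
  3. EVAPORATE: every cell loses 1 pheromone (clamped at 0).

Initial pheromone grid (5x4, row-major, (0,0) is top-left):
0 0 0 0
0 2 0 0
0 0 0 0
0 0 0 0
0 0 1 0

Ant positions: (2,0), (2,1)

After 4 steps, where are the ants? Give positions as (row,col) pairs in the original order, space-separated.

Step 1: ant0:(2,0)->N->(1,0) | ant1:(2,1)->N->(1,1)
  grid max=3 at (1,1)
Step 2: ant0:(1,0)->E->(1,1) | ant1:(1,1)->W->(1,0)
  grid max=4 at (1,1)
Step 3: ant0:(1,1)->W->(1,0) | ant1:(1,0)->E->(1,1)
  grid max=5 at (1,1)
Step 4: ant0:(1,0)->E->(1,1) | ant1:(1,1)->W->(1,0)
  grid max=6 at (1,1)

(1,1) (1,0)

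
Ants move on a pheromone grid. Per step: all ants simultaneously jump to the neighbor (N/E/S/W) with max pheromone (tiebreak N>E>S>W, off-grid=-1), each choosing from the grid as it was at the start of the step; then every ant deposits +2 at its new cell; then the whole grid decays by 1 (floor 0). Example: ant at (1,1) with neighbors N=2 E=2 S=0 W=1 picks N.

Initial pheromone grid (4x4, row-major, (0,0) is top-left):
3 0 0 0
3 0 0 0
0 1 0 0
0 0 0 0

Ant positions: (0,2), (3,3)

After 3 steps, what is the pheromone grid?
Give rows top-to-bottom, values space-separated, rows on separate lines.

After step 1: ants at (0,3),(2,3)
  2 0 0 1
  2 0 0 0
  0 0 0 1
  0 0 0 0
After step 2: ants at (1,3),(1,3)
  1 0 0 0
  1 0 0 3
  0 0 0 0
  0 0 0 0
After step 3: ants at (0,3),(0,3)
  0 0 0 3
  0 0 0 2
  0 0 0 0
  0 0 0 0

0 0 0 3
0 0 0 2
0 0 0 0
0 0 0 0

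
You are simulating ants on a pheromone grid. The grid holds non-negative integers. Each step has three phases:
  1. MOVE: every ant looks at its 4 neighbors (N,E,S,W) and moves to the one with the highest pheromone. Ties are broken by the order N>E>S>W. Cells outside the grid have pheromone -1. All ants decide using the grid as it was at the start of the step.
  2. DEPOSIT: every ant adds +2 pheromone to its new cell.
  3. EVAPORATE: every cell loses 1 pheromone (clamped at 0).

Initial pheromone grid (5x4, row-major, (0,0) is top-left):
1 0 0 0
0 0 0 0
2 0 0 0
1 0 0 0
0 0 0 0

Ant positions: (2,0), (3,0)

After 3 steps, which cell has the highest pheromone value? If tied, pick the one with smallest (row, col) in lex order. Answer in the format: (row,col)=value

Answer: (2,0)=5

Derivation:
Step 1: ant0:(2,0)->S->(3,0) | ant1:(3,0)->N->(2,0)
  grid max=3 at (2,0)
Step 2: ant0:(3,0)->N->(2,0) | ant1:(2,0)->S->(3,0)
  grid max=4 at (2,0)
Step 3: ant0:(2,0)->S->(3,0) | ant1:(3,0)->N->(2,0)
  grid max=5 at (2,0)
Final grid:
  0 0 0 0
  0 0 0 0
  5 0 0 0
  4 0 0 0
  0 0 0 0
Max pheromone 5 at (2,0)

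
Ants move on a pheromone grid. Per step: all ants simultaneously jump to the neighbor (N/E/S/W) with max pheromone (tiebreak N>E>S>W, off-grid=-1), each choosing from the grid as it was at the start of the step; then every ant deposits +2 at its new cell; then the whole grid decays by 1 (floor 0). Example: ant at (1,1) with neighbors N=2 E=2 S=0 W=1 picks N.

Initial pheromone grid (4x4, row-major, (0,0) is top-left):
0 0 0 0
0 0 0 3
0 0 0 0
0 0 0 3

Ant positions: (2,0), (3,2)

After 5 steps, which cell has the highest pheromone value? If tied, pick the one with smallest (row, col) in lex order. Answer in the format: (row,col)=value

Step 1: ant0:(2,0)->N->(1,0) | ant1:(3,2)->E->(3,3)
  grid max=4 at (3,3)
Step 2: ant0:(1,0)->N->(0,0) | ant1:(3,3)->N->(2,3)
  grid max=3 at (3,3)
Step 3: ant0:(0,0)->E->(0,1) | ant1:(2,3)->S->(3,3)
  grid max=4 at (3,3)
Step 4: ant0:(0,1)->E->(0,2) | ant1:(3,3)->N->(2,3)
  grid max=3 at (3,3)
Step 5: ant0:(0,2)->E->(0,3) | ant1:(2,3)->S->(3,3)
  grid max=4 at (3,3)
Final grid:
  0 0 0 1
  0 0 0 0
  0 0 0 0
  0 0 0 4
Max pheromone 4 at (3,3)

Answer: (3,3)=4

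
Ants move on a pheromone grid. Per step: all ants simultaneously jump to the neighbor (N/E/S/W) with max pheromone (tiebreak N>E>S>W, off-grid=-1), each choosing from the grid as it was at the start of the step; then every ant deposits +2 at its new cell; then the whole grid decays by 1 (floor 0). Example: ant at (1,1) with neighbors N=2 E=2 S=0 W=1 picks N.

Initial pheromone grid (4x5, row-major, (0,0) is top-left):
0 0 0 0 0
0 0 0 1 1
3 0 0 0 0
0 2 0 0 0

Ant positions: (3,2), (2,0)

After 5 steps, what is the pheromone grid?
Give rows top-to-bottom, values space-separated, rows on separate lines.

After step 1: ants at (3,1),(1,0)
  0 0 0 0 0
  1 0 0 0 0
  2 0 0 0 0
  0 3 0 0 0
After step 2: ants at (2,1),(2,0)
  0 0 0 0 0
  0 0 0 0 0
  3 1 0 0 0
  0 2 0 0 0
After step 3: ants at (2,0),(2,1)
  0 0 0 0 0
  0 0 0 0 0
  4 2 0 0 0
  0 1 0 0 0
After step 4: ants at (2,1),(2,0)
  0 0 0 0 0
  0 0 0 0 0
  5 3 0 0 0
  0 0 0 0 0
After step 5: ants at (2,0),(2,1)
  0 0 0 0 0
  0 0 0 0 0
  6 4 0 0 0
  0 0 0 0 0

0 0 0 0 0
0 0 0 0 0
6 4 0 0 0
0 0 0 0 0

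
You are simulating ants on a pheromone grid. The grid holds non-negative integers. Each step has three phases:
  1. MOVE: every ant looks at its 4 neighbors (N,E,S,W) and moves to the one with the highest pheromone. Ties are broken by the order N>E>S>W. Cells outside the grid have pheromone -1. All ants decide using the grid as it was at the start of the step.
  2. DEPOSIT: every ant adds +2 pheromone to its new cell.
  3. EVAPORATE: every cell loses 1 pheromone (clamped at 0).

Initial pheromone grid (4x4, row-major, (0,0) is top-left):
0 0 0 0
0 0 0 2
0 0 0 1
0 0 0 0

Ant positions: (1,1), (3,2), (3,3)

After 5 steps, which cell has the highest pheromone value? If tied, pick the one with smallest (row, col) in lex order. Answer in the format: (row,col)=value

Step 1: ant0:(1,1)->N->(0,1) | ant1:(3,2)->N->(2,2) | ant2:(3,3)->N->(2,3)
  grid max=2 at (2,3)
Step 2: ant0:(0,1)->E->(0,2) | ant1:(2,2)->E->(2,3) | ant2:(2,3)->N->(1,3)
  grid max=3 at (2,3)
Step 3: ant0:(0,2)->E->(0,3) | ant1:(2,3)->N->(1,3) | ant2:(1,3)->S->(2,3)
  grid max=4 at (2,3)
Step 4: ant0:(0,3)->S->(1,3) | ant1:(1,3)->S->(2,3) | ant2:(2,3)->N->(1,3)
  grid max=6 at (1,3)
Step 5: ant0:(1,3)->S->(2,3) | ant1:(2,3)->N->(1,3) | ant2:(1,3)->S->(2,3)
  grid max=8 at (2,3)
Final grid:
  0 0 0 0
  0 0 0 7
  0 0 0 8
  0 0 0 0
Max pheromone 8 at (2,3)

Answer: (2,3)=8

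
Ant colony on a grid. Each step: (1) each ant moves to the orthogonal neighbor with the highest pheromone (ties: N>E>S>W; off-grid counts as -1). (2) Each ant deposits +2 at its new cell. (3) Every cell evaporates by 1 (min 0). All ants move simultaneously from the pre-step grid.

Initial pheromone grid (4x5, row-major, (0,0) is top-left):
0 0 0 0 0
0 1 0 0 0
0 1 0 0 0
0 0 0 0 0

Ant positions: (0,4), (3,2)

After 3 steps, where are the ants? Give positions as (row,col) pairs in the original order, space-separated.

Step 1: ant0:(0,4)->S->(1,4) | ant1:(3,2)->N->(2,2)
  grid max=1 at (1,4)
Step 2: ant0:(1,4)->N->(0,4) | ant1:(2,2)->N->(1,2)
  grid max=1 at (0,4)
Step 3: ant0:(0,4)->S->(1,4) | ant1:(1,2)->N->(0,2)
  grid max=1 at (0,2)

(1,4) (0,2)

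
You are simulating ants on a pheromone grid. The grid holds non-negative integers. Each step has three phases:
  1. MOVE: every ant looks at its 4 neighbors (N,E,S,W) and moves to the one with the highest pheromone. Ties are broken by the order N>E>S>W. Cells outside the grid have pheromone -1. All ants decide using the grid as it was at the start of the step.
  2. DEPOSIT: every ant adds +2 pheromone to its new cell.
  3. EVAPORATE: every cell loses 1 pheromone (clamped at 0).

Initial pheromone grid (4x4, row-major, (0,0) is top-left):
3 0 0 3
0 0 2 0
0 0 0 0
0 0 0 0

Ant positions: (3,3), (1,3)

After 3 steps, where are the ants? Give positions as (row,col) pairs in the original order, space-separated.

Step 1: ant0:(3,3)->N->(2,3) | ant1:(1,3)->N->(0,3)
  grid max=4 at (0,3)
Step 2: ant0:(2,3)->N->(1,3) | ant1:(0,3)->S->(1,3)
  grid max=3 at (0,3)
Step 3: ant0:(1,3)->N->(0,3) | ant1:(1,3)->N->(0,3)
  grid max=6 at (0,3)

(0,3) (0,3)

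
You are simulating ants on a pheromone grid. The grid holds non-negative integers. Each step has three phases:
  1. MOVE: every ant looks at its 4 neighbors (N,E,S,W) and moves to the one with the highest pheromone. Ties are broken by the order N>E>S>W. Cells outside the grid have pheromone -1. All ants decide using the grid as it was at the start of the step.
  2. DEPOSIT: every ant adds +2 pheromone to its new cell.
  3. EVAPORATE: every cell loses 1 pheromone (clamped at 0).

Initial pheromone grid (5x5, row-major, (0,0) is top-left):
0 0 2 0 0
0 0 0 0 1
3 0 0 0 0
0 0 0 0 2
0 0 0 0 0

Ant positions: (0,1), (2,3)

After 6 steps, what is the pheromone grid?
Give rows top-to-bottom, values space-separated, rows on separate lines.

After step 1: ants at (0,2),(1,3)
  0 0 3 0 0
  0 0 0 1 0
  2 0 0 0 0
  0 0 0 0 1
  0 0 0 0 0
After step 2: ants at (0,3),(0,3)
  0 0 2 3 0
  0 0 0 0 0
  1 0 0 0 0
  0 0 0 0 0
  0 0 0 0 0
After step 3: ants at (0,2),(0,2)
  0 0 5 2 0
  0 0 0 0 0
  0 0 0 0 0
  0 0 0 0 0
  0 0 0 0 0
After step 4: ants at (0,3),(0,3)
  0 0 4 5 0
  0 0 0 0 0
  0 0 0 0 0
  0 0 0 0 0
  0 0 0 0 0
After step 5: ants at (0,2),(0,2)
  0 0 7 4 0
  0 0 0 0 0
  0 0 0 0 0
  0 0 0 0 0
  0 0 0 0 0
After step 6: ants at (0,3),(0,3)
  0 0 6 7 0
  0 0 0 0 0
  0 0 0 0 0
  0 0 0 0 0
  0 0 0 0 0

0 0 6 7 0
0 0 0 0 0
0 0 0 0 0
0 0 0 0 0
0 0 0 0 0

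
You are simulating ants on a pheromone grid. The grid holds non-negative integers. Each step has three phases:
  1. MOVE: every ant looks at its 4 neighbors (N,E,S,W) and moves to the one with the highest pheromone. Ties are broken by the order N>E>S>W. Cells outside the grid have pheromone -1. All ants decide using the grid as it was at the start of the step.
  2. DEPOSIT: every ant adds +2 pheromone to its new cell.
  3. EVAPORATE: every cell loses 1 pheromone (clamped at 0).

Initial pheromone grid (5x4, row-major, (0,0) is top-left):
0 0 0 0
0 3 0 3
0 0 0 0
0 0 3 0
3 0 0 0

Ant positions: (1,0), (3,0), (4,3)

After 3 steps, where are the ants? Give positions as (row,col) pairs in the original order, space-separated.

Step 1: ant0:(1,0)->E->(1,1) | ant1:(3,0)->S->(4,0) | ant2:(4,3)->N->(3,3)
  grid max=4 at (1,1)
Step 2: ant0:(1,1)->N->(0,1) | ant1:(4,0)->N->(3,0) | ant2:(3,3)->W->(3,2)
  grid max=3 at (1,1)
Step 3: ant0:(0,1)->S->(1,1) | ant1:(3,0)->S->(4,0) | ant2:(3,2)->N->(2,2)
  grid max=4 at (1,1)

(1,1) (4,0) (2,2)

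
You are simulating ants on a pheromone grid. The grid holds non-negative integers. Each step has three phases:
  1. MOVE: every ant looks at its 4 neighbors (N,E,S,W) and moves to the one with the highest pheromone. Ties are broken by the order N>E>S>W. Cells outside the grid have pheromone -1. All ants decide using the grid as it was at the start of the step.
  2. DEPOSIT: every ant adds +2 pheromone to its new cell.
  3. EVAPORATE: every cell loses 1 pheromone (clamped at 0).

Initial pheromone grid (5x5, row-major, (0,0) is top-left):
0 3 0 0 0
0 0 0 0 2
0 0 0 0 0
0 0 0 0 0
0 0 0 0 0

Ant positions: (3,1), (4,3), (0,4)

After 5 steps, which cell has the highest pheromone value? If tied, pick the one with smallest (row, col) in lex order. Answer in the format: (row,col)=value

Answer: (1,4)=5

Derivation:
Step 1: ant0:(3,1)->N->(2,1) | ant1:(4,3)->N->(3,3) | ant2:(0,4)->S->(1,4)
  grid max=3 at (1,4)
Step 2: ant0:(2,1)->N->(1,1) | ant1:(3,3)->N->(2,3) | ant2:(1,4)->N->(0,4)
  grid max=2 at (1,4)
Step 3: ant0:(1,1)->N->(0,1) | ant1:(2,3)->N->(1,3) | ant2:(0,4)->S->(1,4)
  grid max=3 at (1,4)
Step 4: ant0:(0,1)->E->(0,2) | ant1:(1,3)->E->(1,4) | ant2:(1,4)->W->(1,3)
  grid max=4 at (1,4)
Step 5: ant0:(0,2)->W->(0,1) | ant1:(1,4)->W->(1,3) | ant2:(1,3)->E->(1,4)
  grid max=5 at (1,4)
Final grid:
  0 2 0 0 0
  0 0 0 3 5
  0 0 0 0 0
  0 0 0 0 0
  0 0 0 0 0
Max pheromone 5 at (1,4)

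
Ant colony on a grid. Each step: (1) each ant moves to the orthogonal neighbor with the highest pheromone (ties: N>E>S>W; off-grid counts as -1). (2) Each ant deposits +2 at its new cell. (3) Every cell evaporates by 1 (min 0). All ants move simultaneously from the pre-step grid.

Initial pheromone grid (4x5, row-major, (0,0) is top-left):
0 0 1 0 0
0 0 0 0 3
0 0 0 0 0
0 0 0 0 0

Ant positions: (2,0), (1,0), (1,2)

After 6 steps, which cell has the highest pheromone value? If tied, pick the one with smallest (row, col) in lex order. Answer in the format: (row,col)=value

Step 1: ant0:(2,0)->N->(1,0) | ant1:(1,0)->N->(0,0) | ant2:(1,2)->N->(0,2)
  grid max=2 at (0,2)
Step 2: ant0:(1,0)->N->(0,0) | ant1:(0,0)->S->(1,0) | ant2:(0,2)->E->(0,3)
  grid max=2 at (0,0)
Step 3: ant0:(0,0)->S->(1,0) | ant1:(1,0)->N->(0,0) | ant2:(0,3)->W->(0,2)
  grid max=3 at (0,0)
Step 4: ant0:(1,0)->N->(0,0) | ant1:(0,0)->S->(1,0) | ant2:(0,2)->E->(0,3)
  grid max=4 at (0,0)
Step 5: ant0:(0,0)->S->(1,0) | ant1:(1,0)->N->(0,0) | ant2:(0,3)->W->(0,2)
  grid max=5 at (0,0)
Step 6: ant0:(1,0)->N->(0,0) | ant1:(0,0)->S->(1,0) | ant2:(0,2)->E->(0,3)
  grid max=6 at (0,0)
Final grid:
  6 0 1 1 0
  6 0 0 0 0
  0 0 0 0 0
  0 0 0 0 0
Max pheromone 6 at (0,0)

Answer: (0,0)=6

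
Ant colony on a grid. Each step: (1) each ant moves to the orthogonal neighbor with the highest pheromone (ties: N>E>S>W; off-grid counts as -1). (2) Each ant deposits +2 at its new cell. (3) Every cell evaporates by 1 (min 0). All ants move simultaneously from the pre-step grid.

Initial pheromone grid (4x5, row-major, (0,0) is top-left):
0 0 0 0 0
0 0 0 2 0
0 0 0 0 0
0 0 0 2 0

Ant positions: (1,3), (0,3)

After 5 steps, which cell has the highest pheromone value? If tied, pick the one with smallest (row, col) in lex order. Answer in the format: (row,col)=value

Step 1: ant0:(1,3)->N->(0,3) | ant1:(0,3)->S->(1,3)
  grid max=3 at (1,3)
Step 2: ant0:(0,3)->S->(1,3) | ant1:(1,3)->N->(0,3)
  grid max=4 at (1,3)
Step 3: ant0:(1,3)->N->(0,3) | ant1:(0,3)->S->(1,3)
  grid max=5 at (1,3)
Step 4: ant0:(0,3)->S->(1,3) | ant1:(1,3)->N->(0,3)
  grid max=6 at (1,3)
Step 5: ant0:(1,3)->N->(0,3) | ant1:(0,3)->S->(1,3)
  grid max=7 at (1,3)
Final grid:
  0 0 0 5 0
  0 0 0 7 0
  0 0 0 0 0
  0 0 0 0 0
Max pheromone 7 at (1,3)

Answer: (1,3)=7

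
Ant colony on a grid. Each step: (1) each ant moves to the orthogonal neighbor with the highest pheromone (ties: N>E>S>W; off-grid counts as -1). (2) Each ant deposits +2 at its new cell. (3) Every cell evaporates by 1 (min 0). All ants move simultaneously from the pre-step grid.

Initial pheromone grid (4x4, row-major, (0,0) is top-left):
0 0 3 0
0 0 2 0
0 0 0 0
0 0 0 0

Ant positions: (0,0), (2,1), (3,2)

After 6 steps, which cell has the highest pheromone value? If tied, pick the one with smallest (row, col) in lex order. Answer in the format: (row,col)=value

Answer: (0,2)=11

Derivation:
Step 1: ant0:(0,0)->E->(0,1) | ant1:(2,1)->N->(1,1) | ant2:(3,2)->N->(2,2)
  grid max=2 at (0,2)
Step 2: ant0:(0,1)->E->(0,2) | ant1:(1,1)->N->(0,1) | ant2:(2,2)->N->(1,2)
  grid max=3 at (0,2)
Step 3: ant0:(0,2)->S->(1,2) | ant1:(0,1)->E->(0,2) | ant2:(1,2)->N->(0,2)
  grid max=6 at (0,2)
Step 4: ant0:(1,2)->N->(0,2) | ant1:(0,2)->S->(1,2) | ant2:(0,2)->S->(1,2)
  grid max=7 at (0,2)
Step 5: ant0:(0,2)->S->(1,2) | ant1:(1,2)->N->(0,2) | ant2:(1,2)->N->(0,2)
  grid max=10 at (0,2)
Step 6: ant0:(1,2)->N->(0,2) | ant1:(0,2)->S->(1,2) | ant2:(0,2)->S->(1,2)
  grid max=11 at (0,2)
Final grid:
  0 0 11 0
  0 0 10 0
  0 0 0 0
  0 0 0 0
Max pheromone 11 at (0,2)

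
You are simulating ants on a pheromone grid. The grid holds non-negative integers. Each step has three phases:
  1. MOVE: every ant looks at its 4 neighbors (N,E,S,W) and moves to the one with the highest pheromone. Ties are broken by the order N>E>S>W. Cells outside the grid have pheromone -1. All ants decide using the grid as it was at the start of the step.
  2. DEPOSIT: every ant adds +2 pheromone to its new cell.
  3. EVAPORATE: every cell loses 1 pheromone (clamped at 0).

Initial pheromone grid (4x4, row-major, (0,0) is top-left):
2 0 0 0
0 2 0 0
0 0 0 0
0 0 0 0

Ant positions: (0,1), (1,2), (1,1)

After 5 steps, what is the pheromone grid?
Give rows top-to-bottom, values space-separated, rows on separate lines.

After step 1: ants at (1,1),(1,1),(0,1)
  1 1 0 0
  0 5 0 0
  0 0 0 0
  0 0 0 0
After step 2: ants at (0,1),(0,1),(1,1)
  0 4 0 0
  0 6 0 0
  0 0 0 0
  0 0 0 0
After step 3: ants at (1,1),(1,1),(0,1)
  0 5 0 0
  0 9 0 0
  0 0 0 0
  0 0 0 0
After step 4: ants at (0,1),(0,1),(1,1)
  0 8 0 0
  0 10 0 0
  0 0 0 0
  0 0 0 0
After step 5: ants at (1,1),(1,1),(0,1)
  0 9 0 0
  0 13 0 0
  0 0 0 0
  0 0 0 0

0 9 0 0
0 13 0 0
0 0 0 0
0 0 0 0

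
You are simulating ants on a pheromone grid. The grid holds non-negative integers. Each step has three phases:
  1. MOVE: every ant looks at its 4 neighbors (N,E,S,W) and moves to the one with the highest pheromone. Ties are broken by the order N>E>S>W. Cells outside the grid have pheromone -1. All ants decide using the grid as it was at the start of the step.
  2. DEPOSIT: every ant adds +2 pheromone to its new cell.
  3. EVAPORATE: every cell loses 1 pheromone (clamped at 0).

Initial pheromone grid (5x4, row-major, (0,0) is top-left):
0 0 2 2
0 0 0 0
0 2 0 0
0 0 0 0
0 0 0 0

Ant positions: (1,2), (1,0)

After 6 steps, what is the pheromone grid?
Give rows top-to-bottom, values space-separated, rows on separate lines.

After step 1: ants at (0,2),(0,0)
  1 0 3 1
  0 0 0 0
  0 1 0 0
  0 0 0 0
  0 0 0 0
After step 2: ants at (0,3),(0,1)
  0 1 2 2
  0 0 0 0
  0 0 0 0
  0 0 0 0
  0 0 0 0
After step 3: ants at (0,2),(0,2)
  0 0 5 1
  0 0 0 0
  0 0 0 0
  0 0 0 0
  0 0 0 0
After step 4: ants at (0,3),(0,3)
  0 0 4 4
  0 0 0 0
  0 0 0 0
  0 0 0 0
  0 0 0 0
After step 5: ants at (0,2),(0,2)
  0 0 7 3
  0 0 0 0
  0 0 0 0
  0 0 0 0
  0 0 0 0
After step 6: ants at (0,3),(0,3)
  0 0 6 6
  0 0 0 0
  0 0 0 0
  0 0 0 0
  0 0 0 0

0 0 6 6
0 0 0 0
0 0 0 0
0 0 0 0
0 0 0 0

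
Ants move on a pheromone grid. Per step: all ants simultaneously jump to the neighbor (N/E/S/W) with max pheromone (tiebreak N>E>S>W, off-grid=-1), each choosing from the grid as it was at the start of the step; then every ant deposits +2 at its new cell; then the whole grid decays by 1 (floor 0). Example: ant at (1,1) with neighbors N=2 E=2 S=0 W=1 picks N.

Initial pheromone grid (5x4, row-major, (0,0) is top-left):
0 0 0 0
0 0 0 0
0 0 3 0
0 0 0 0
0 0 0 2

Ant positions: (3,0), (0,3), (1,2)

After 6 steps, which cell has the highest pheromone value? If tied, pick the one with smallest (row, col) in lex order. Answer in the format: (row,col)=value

Answer: (0,3)=3

Derivation:
Step 1: ant0:(3,0)->N->(2,0) | ant1:(0,3)->S->(1,3) | ant2:(1,2)->S->(2,2)
  grid max=4 at (2,2)
Step 2: ant0:(2,0)->N->(1,0) | ant1:(1,3)->N->(0,3) | ant2:(2,2)->N->(1,2)
  grid max=3 at (2,2)
Step 3: ant0:(1,0)->N->(0,0) | ant1:(0,3)->S->(1,3) | ant2:(1,2)->S->(2,2)
  grid max=4 at (2,2)
Step 4: ant0:(0,0)->E->(0,1) | ant1:(1,3)->N->(0,3) | ant2:(2,2)->N->(1,2)
  grid max=3 at (2,2)
Step 5: ant0:(0,1)->E->(0,2) | ant1:(0,3)->S->(1,3) | ant2:(1,2)->S->(2,2)
  grid max=4 at (2,2)
Step 6: ant0:(0,2)->E->(0,3) | ant1:(1,3)->N->(0,3) | ant2:(2,2)->N->(1,2)
  grid max=3 at (0,3)
Final grid:
  0 0 0 3
  0 0 1 0
  0 0 3 0
  0 0 0 0
  0 0 0 0
Max pheromone 3 at (0,3)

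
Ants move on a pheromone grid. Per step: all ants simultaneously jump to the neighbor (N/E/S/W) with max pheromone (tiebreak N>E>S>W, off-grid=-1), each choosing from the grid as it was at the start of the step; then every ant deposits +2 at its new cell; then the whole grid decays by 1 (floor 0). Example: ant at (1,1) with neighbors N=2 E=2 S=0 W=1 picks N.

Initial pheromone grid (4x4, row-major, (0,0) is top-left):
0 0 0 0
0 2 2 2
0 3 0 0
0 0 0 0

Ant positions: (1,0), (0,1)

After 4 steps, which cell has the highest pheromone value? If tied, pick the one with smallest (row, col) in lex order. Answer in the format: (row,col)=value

Answer: (2,1)=7

Derivation:
Step 1: ant0:(1,0)->E->(1,1) | ant1:(0,1)->S->(1,1)
  grid max=5 at (1,1)
Step 2: ant0:(1,1)->S->(2,1) | ant1:(1,1)->S->(2,1)
  grid max=5 at (2,1)
Step 3: ant0:(2,1)->N->(1,1) | ant1:(2,1)->N->(1,1)
  grid max=7 at (1,1)
Step 4: ant0:(1,1)->S->(2,1) | ant1:(1,1)->S->(2,1)
  grid max=7 at (2,1)
Final grid:
  0 0 0 0
  0 6 0 0
  0 7 0 0
  0 0 0 0
Max pheromone 7 at (2,1)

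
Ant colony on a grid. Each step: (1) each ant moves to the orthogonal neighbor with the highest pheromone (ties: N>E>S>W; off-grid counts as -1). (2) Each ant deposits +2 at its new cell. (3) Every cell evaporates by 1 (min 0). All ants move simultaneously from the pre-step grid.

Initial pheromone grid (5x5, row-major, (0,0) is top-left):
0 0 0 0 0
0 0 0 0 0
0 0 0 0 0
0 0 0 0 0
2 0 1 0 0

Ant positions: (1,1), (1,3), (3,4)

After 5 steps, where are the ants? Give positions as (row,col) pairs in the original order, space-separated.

Step 1: ant0:(1,1)->N->(0,1) | ant1:(1,3)->N->(0,3) | ant2:(3,4)->N->(2,4)
  grid max=1 at (0,1)
Step 2: ant0:(0,1)->E->(0,2) | ant1:(0,3)->E->(0,4) | ant2:(2,4)->N->(1,4)
  grid max=1 at (0,2)
Step 3: ant0:(0,2)->E->(0,3) | ant1:(0,4)->S->(1,4) | ant2:(1,4)->N->(0,4)
  grid max=2 at (0,4)
Step 4: ant0:(0,3)->E->(0,4) | ant1:(1,4)->N->(0,4) | ant2:(0,4)->S->(1,4)
  grid max=5 at (0,4)
Step 5: ant0:(0,4)->S->(1,4) | ant1:(0,4)->S->(1,4) | ant2:(1,4)->N->(0,4)
  grid max=6 at (0,4)

(1,4) (1,4) (0,4)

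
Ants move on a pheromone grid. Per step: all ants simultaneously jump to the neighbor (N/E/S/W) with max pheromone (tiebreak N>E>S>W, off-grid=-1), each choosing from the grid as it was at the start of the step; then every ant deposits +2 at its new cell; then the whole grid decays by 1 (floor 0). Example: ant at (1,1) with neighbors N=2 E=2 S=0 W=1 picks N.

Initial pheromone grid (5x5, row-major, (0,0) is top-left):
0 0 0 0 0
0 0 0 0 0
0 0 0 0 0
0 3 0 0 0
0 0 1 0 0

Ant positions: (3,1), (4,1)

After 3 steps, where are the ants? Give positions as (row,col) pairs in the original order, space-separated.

Step 1: ant0:(3,1)->N->(2,1) | ant1:(4,1)->N->(3,1)
  grid max=4 at (3,1)
Step 2: ant0:(2,1)->S->(3,1) | ant1:(3,1)->N->(2,1)
  grid max=5 at (3,1)
Step 3: ant0:(3,1)->N->(2,1) | ant1:(2,1)->S->(3,1)
  grid max=6 at (3,1)

(2,1) (3,1)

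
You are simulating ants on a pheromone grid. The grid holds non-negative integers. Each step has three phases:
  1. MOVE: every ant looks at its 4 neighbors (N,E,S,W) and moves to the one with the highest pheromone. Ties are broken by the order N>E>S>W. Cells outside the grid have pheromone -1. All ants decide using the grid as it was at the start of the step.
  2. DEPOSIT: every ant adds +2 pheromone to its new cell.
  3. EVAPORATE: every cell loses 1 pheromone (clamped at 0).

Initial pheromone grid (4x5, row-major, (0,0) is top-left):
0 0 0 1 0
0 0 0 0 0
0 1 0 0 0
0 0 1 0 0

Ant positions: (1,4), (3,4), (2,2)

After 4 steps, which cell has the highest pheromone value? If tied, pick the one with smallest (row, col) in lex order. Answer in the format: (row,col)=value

Step 1: ant0:(1,4)->N->(0,4) | ant1:(3,4)->N->(2,4) | ant2:(2,2)->S->(3,2)
  grid max=2 at (3,2)
Step 2: ant0:(0,4)->S->(1,4) | ant1:(2,4)->N->(1,4) | ant2:(3,2)->N->(2,2)
  grid max=3 at (1,4)
Step 3: ant0:(1,4)->N->(0,4) | ant1:(1,4)->N->(0,4) | ant2:(2,2)->S->(3,2)
  grid max=3 at (0,4)
Step 4: ant0:(0,4)->S->(1,4) | ant1:(0,4)->S->(1,4) | ant2:(3,2)->N->(2,2)
  grid max=5 at (1,4)
Final grid:
  0 0 0 0 2
  0 0 0 0 5
  0 0 1 0 0
  0 0 1 0 0
Max pheromone 5 at (1,4)

Answer: (1,4)=5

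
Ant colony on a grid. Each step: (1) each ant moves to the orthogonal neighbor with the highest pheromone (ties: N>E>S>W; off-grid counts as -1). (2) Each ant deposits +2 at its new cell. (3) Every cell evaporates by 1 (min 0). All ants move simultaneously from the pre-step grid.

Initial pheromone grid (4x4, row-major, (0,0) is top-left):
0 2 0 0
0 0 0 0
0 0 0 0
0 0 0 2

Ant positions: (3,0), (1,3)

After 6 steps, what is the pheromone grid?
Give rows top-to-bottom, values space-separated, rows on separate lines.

After step 1: ants at (2,0),(0,3)
  0 1 0 1
  0 0 0 0
  1 0 0 0
  0 0 0 1
After step 2: ants at (1,0),(1,3)
  0 0 0 0
  1 0 0 1
  0 0 0 0
  0 0 0 0
After step 3: ants at (0,0),(0,3)
  1 0 0 1
  0 0 0 0
  0 0 0 0
  0 0 0 0
After step 4: ants at (0,1),(1,3)
  0 1 0 0
  0 0 0 1
  0 0 0 0
  0 0 0 0
After step 5: ants at (0,2),(0,3)
  0 0 1 1
  0 0 0 0
  0 0 0 0
  0 0 0 0
After step 6: ants at (0,3),(0,2)
  0 0 2 2
  0 0 0 0
  0 0 0 0
  0 0 0 0

0 0 2 2
0 0 0 0
0 0 0 0
0 0 0 0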